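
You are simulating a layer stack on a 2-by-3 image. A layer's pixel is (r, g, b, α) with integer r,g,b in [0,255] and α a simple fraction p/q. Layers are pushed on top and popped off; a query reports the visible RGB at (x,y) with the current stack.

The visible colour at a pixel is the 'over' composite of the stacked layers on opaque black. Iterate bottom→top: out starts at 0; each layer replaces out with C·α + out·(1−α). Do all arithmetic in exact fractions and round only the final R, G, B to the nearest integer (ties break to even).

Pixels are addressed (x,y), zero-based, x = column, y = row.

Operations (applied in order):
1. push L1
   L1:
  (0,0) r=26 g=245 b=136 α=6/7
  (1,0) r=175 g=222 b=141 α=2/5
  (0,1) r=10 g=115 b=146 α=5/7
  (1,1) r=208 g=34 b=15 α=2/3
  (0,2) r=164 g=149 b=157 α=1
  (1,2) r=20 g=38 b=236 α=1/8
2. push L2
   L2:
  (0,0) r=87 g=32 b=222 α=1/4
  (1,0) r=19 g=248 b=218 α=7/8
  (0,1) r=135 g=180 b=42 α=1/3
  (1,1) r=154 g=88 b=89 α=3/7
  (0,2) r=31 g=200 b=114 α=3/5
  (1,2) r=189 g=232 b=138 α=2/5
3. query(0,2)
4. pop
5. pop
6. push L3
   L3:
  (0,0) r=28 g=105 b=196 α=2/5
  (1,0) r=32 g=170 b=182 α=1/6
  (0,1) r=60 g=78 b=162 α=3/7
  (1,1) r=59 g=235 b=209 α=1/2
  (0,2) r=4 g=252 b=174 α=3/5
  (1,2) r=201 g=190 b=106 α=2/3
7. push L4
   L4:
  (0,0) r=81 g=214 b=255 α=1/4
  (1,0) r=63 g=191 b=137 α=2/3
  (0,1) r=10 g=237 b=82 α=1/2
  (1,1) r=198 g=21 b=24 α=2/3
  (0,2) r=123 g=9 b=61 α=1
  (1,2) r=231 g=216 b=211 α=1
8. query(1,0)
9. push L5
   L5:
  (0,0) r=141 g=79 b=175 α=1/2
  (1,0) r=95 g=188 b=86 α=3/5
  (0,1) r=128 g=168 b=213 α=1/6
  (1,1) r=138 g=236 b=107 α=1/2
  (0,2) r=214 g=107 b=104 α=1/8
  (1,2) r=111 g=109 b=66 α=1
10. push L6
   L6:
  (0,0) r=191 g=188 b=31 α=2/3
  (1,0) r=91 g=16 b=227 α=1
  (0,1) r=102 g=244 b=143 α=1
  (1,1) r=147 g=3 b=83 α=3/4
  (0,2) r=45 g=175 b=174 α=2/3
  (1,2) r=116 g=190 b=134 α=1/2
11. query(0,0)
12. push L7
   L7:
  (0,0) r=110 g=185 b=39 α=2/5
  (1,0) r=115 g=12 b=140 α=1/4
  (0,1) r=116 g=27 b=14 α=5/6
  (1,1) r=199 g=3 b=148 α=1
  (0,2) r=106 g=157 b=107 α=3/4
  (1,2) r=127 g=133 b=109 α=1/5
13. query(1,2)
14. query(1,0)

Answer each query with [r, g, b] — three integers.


query (0,2) [L1,L2] — begin 0,0,0
+L1 (α=1) → [164, 149, 157]
+L2 (α=3/5) → [421/5, 898/5, 656/5]
= [84, 180, 131]

query (1,0) [L3,L4] — begin 0,0,0
after L3 α=1/6: [16/3, 85/3, 91/3]
after L4 α=2/3: [394/9, 1231/9, 913/9]
rounded: [44, 137, 101]

at x=0,y=0 over L3,L4,L5,L6:
+L3 (α=2/5) → [56/5, 42, 392/5]
+L4 (α=1/4) → [573/20, 85, 2451/20]
+L5 (α=1/2) → [3393/40, 82, 5951/40]
+L6 (α=2/3) → [18673/120, 458/3, 8431/120]
rounded: [156, 153, 70]

query (1,2) [L3,L4,L5,L6,L7] — begin 0,0,0
after L3 α=2/3: [134, 380/3, 212/3]
after L4 α=1: [231, 216, 211]
after L5 α=1: [111, 109, 66]
after L6 α=1/2: [227/2, 299/2, 100]
after L7 α=1/5: [581/5, 731/5, 509/5]
rounded: [116, 146, 102]

query (1,0) [L3,L4,L5,L6,L7] — begin 0,0,0
+L3 (α=1/6) → [16/3, 85/3, 91/3]
+L4 (α=2/3) → [394/9, 1231/9, 913/9]
+L5 (α=3/5) → [3353/45, 7538/45, 4148/45]
+L6 (α=1) → [91, 16, 227]
+L7 (α=1/4) → [97, 15, 821/4]
rounded: [97, 15, 205]


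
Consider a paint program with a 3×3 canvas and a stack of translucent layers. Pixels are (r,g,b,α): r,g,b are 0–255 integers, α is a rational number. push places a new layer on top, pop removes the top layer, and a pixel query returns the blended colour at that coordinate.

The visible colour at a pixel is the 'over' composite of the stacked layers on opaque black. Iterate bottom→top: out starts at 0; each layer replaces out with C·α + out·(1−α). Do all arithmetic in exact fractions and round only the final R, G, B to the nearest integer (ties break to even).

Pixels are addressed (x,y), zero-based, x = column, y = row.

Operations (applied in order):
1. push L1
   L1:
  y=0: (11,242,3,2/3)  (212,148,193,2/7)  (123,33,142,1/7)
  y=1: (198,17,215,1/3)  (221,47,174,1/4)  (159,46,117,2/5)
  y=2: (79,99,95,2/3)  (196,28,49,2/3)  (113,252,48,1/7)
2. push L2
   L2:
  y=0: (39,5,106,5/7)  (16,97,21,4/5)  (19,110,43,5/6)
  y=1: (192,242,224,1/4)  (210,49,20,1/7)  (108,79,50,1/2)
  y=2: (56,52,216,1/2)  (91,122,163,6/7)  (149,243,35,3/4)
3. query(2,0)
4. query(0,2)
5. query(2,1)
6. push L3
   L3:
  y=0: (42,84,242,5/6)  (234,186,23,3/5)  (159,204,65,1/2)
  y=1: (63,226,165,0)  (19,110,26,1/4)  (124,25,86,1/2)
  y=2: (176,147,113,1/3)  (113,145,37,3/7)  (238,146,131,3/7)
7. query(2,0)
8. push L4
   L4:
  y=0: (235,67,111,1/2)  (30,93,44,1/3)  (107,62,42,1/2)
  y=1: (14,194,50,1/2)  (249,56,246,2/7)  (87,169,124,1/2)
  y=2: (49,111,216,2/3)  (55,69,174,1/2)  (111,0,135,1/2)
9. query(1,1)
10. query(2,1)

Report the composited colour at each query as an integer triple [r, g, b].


at x=2,y=0 over L1,L2:
after L1 α=1/7: [123/7, 33/7, 142/7]
after L2 α=5/6: [394/21, 3883/42, 549/14]
→ [19, 92, 39]

at x=0,y=2 over L1,L2:
+L1 (α=2/3) → [158/3, 66, 190/3]
+L2 (α=1/2) → [163/3, 59, 419/3]
rounded: [54, 59, 140]

query (2,1) [L1,L2] — begin 0,0,0
L1 α=2/5: [318/5, 92/5, 234/5]
L2 α=1/2: [429/5, 487/10, 242/5]
→ [86, 49, 48]

(2,0) stack=L1,L2,L3; from [0,0,0]:
after L1 α=1/7: [123/7, 33/7, 142/7]
after L2 α=5/6: [394/21, 3883/42, 549/14]
after L3 α=1/2: [3733/42, 12451/84, 1459/28]
= [89, 148, 52]

at x=1,y=1 over L1,L2,L3,L4:
L1 α=1/4: [221/4, 47/4, 87/2]
L2 α=1/7: [1083/14, 239/14, 281/7]
L3 α=1/4: [3515/56, 2257/56, 1025/28]
L4 α=2/7: [45463/392, 17557/392, 18901/196]
rounded: [116, 45, 96]

at x=2,y=1 over L1,L2,L3,L4:
after L1 α=2/5: [318/5, 92/5, 234/5]
after L2 α=1/2: [429/5, 487/10, 242/5]
after L3 α=1/2: [1049/10, 737/20, 336/5]
after L4 α=1/2: [1919/20, 4117/40, 478/5]
= [96, 103, 96]


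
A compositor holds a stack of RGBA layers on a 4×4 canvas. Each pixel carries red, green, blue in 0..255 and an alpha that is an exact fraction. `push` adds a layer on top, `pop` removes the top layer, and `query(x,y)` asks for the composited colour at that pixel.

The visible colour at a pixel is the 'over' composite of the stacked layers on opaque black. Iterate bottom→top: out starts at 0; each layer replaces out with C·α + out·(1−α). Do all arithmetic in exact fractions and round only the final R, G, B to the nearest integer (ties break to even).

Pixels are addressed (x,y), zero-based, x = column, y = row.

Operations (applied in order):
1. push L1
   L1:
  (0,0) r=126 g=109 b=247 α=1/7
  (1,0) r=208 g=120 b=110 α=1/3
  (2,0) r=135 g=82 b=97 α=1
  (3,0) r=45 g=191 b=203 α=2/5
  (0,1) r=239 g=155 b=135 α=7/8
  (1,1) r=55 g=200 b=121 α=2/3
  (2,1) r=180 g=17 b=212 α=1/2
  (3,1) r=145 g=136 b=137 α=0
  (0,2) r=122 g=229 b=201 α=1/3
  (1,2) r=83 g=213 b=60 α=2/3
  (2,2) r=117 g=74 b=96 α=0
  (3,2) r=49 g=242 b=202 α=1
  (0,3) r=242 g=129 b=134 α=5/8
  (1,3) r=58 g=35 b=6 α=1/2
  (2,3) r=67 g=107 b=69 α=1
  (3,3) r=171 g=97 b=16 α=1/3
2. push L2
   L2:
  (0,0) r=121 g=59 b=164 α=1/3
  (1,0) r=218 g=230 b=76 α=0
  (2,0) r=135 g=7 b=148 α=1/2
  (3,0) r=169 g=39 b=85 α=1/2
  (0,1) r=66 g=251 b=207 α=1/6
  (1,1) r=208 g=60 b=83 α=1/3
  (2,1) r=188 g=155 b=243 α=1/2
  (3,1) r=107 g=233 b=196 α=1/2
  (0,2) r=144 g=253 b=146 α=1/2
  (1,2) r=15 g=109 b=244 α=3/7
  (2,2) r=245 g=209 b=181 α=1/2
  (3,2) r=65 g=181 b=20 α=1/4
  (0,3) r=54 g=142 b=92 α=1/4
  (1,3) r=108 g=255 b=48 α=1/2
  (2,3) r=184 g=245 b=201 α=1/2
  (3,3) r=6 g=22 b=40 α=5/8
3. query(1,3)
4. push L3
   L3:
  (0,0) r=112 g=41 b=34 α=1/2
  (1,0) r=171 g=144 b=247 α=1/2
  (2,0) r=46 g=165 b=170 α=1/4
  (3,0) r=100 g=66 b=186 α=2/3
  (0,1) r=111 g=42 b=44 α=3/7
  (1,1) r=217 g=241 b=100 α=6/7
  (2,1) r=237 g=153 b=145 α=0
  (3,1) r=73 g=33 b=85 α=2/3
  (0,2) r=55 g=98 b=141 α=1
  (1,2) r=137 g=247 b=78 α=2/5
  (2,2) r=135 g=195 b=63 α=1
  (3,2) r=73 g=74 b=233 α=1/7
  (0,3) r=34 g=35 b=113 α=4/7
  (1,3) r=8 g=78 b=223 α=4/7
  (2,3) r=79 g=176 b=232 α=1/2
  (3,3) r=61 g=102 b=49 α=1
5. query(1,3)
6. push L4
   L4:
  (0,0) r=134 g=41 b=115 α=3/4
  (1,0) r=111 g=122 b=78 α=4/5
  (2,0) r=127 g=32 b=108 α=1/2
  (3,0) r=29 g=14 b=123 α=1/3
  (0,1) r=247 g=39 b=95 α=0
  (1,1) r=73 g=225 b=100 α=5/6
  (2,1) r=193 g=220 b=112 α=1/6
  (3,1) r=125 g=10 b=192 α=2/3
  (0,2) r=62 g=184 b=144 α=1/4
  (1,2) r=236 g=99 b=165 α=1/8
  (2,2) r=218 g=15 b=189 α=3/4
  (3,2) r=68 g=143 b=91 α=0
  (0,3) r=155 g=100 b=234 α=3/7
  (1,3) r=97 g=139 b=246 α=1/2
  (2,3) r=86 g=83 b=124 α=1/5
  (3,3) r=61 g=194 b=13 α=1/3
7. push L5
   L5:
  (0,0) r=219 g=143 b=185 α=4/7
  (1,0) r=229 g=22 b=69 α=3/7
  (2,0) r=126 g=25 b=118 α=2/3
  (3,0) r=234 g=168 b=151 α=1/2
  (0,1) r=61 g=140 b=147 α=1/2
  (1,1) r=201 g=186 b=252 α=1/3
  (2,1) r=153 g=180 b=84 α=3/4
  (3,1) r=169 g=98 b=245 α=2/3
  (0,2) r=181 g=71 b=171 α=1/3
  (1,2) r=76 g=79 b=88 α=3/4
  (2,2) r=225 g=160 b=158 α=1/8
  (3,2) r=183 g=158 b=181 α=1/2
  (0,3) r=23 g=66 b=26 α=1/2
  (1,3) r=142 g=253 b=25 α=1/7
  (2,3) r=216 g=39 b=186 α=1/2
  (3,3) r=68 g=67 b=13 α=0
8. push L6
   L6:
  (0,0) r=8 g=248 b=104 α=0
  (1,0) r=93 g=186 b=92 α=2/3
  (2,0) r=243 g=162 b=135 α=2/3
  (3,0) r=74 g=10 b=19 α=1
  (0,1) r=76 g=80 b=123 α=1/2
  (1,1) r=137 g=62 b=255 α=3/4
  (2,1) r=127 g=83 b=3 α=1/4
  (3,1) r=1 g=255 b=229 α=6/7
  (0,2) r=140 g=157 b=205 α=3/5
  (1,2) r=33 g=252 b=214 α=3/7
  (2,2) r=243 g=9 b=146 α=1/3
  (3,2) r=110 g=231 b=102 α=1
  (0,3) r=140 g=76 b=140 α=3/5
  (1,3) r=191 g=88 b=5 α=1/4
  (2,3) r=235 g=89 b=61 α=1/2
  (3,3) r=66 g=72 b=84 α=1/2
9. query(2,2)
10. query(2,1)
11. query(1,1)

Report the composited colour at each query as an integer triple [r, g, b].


(1,3) stack=L1,L2; from [0,0,0]:
after L1 α=1/2: [29, 35/2, 3]
after L2 α=1/2: [137/2, 545/4, 51/2]
= [68, 136, 26]

(1,3) stack=L1,L2,L3; from [0,0,0]:
after L1 α=1/2: [29, 35/2, 3]
after L2 α=1/2: [137/2, 545/4, 51/2]
after L3 α=4/7: [475/14, 2883/28, 1937/14]
rounded: [34, 103, 138]

at x=2,y=2 over L1,L2,L3,L4,L5,L6:
after L1 α=0: [0, 0, 0]
after L2 α=1/2: [245/2, 209/2, 181/2]
after L3 α=1: [135, 195, 63]
after L4 α=3/4: [789/4, 60, 315/2]
after L5 α=1/8: [6423/32, 145/2, 2521/16]
after L6 α=1/3: [3437/16, 154/3, 3689/24]
→ [215, 51, 154]

(2,1) stack=L1,L2,L3,L4,L5,L6; from [0,0,0]:
L1 α=1/2: [90, 17/2, 106]
L2 α=1/2: [139, 327/4, 349/2]
L3 α=0: [139, 327/4, 349/2]
L4 α=1/6: [148, 2515/24, 1969/12]
L5 α=3/4: [607/4, 15475/96, 4993/48]
L6 α=1/4: [2329/16, 18131/128, 5041/64]
→ [146, 142, 79]

query (1,1) [L1,L2,L3,L4,L5,L6] — begin 0,0,0
after L1 α=2/3: [110/3, 400/3, 242/3]
after L2 α=1/3: [844/9, 980/9, 733/9]
after L3 α=6/7: [12562/63, 13994/63, 6133/63]
after L4 α=5/6: [35557/378, 84869/378, 37633/378]
after L5 α=1/3: [73546/567, 120023/567, 85261/567]
after L6 α=3/4: [306583/2268, 225485/2268, 129754/567]
= [135, 99, 229]


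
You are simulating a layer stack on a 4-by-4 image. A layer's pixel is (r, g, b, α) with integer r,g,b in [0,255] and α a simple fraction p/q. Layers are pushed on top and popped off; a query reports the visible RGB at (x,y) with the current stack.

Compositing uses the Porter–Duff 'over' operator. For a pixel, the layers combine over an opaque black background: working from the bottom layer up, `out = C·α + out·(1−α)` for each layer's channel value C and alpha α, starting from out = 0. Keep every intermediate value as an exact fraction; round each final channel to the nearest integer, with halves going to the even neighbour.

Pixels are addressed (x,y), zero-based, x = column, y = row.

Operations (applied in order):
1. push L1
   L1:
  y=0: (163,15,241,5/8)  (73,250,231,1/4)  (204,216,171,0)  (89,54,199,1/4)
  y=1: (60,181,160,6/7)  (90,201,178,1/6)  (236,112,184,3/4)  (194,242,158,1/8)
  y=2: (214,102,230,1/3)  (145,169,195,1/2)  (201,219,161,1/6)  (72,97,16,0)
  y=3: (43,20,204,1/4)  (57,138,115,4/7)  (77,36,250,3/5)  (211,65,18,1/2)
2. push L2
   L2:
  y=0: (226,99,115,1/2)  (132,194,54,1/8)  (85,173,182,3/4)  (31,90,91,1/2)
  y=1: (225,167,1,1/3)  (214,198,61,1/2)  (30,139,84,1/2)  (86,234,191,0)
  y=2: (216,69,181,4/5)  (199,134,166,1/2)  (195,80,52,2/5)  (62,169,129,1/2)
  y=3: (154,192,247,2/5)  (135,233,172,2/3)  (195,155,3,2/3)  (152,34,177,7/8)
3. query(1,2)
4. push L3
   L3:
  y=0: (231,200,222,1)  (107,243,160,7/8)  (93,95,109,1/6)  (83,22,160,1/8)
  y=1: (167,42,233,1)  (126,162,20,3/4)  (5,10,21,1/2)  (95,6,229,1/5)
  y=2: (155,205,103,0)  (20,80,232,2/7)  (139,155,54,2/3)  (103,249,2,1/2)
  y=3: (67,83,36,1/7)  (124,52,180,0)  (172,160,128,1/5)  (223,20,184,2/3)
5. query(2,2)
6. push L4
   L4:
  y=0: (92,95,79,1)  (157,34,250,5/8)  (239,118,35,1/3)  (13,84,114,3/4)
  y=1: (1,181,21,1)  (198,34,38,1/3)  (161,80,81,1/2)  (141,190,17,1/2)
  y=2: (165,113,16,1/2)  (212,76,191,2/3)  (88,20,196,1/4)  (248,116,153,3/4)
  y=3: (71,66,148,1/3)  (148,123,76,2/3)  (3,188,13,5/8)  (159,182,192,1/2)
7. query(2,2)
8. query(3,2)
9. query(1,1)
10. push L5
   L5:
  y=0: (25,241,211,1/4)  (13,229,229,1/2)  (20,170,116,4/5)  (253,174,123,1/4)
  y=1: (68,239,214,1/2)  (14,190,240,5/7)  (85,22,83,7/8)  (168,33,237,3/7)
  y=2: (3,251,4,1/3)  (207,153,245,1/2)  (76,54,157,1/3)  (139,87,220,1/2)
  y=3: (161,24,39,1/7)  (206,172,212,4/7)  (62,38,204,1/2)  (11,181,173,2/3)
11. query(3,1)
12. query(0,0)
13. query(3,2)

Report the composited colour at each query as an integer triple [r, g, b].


at x=1,y=2 over L1,L2:
after L1 α=1/2: [145/2, 169/2, 195/2]
after L2 α=1/2: [543/4, 437/4, 527/4]
rounded: [136, 109, 132]

(2,2) stack=L1,L2,L3; from [0,0,0]:
after L1 α=1/6: [67/2, 73/2, 161/6]
after L2 α=2/5: [981/10, 539/10, 369/10]
after L3 α=2/3: [3761/30, 1213/10, 483/10]
rounded: [125, 121, 48]

query (2,2) [L1,L2,L3,L4] — begin 0,0,0
L1 α=1/6: [67/2, 73/2, 161/6]
L2 α=2/5: [981/10, 539/10, 369/10]
L3 α=2/3: [3761/30, 1213/10, 483/10]
L4 α=1/4: [4641/40, 3839/40, 3409/40]
rounded: [116, 96, 85]

query (3,2) [L1,L2,L3,L4] — begin 0,0,0
after L1 α=0: [0, 0, 0]
after L2 α=1/2: [31, 169/2, 129/2]
after L3 α=1/2: [67, 667/4, 133/4]
after L4 α=3/4: [811/4, 2059/16, 1969/16]
= [203, 129, 123]

at x=1,y=1 over L1,L2,L3,L4:
L1 α=1/6: [15, 67/2, 89/3]
L2 α=1/2: [229/2, 463/4, 136/3]
L3 α=3/4: [985/8, 2407/16, 79/3]
L4 α=1/3: [1777/12, 893/8, 272/9]
rounded: [148, 112, 30]

(3,1) stack=L1,L2,L3,L4,L5; from [0,0,0]:
after L1 α=1/8: [97/4, 121/4, 79/4]
after L2 α=0: [97/4, 121/4, 79/4]
after L3 α=1/5: [192/5, 127/5, 308/5]
after L4 α=1/2: [897/10, 1077/10, 393/10]
after L5 α=3/7: [4314/35, 2649/35, 4341/35]
→ [123, 76, 124]

(0,0) stack=L1,L2,L3,L4,L5; from [0,0,0]:
+L1 (α=5/8) → [815/8, 75/8, 1205/8]
+L2 (α=1/2) → [2623/16, 867/16, 2125/16]
+L3 (α=1) → [231, 200, 222]
+L4 (α=1) → [92, 95, 79]
+L5 (α=1/4) → [301/4, 263/2, 112]
→ [75, 132, 112]

at x=3,y=2 over L1,L2,L3,L4,L5:
after L1 α=0: [0, 0, 0]
after L2 α=1/2: [31, 169/2, 129/2]
after L3 α=1/2: [67, 667/4, 133/4]
after L4 α=3/4: [811/4, 2059/16, 1969/16]
after L5 α=1/2: [1367/8, 3451/32, 5489/32]
= [171, 108, 172]


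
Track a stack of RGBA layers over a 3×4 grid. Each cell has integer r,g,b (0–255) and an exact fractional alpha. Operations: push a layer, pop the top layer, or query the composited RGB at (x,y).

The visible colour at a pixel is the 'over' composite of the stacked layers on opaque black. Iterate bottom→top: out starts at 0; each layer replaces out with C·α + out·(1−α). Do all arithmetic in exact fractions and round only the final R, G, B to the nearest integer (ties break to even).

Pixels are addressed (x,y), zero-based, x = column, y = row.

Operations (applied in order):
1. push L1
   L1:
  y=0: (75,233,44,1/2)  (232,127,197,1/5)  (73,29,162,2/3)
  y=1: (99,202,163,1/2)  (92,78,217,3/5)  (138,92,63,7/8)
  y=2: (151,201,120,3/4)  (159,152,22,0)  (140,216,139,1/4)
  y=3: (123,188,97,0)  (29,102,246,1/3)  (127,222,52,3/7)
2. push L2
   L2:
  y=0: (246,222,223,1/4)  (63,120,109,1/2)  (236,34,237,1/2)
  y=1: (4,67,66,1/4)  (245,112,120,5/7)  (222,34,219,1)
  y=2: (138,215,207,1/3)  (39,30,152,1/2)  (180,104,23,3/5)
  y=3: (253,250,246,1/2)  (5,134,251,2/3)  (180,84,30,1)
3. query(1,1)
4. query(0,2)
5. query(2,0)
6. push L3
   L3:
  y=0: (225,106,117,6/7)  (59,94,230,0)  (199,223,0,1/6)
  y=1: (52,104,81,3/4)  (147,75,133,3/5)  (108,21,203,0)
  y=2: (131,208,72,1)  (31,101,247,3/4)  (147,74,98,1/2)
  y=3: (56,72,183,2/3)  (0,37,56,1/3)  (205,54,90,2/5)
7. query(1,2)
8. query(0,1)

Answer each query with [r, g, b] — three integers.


at x=1,y=1 over L1,L2:
L1 α=3/5: [276/5, 234/5, 651/5]
L2 α=5/7: [6677/35, 3268/35, 4302/35]
→ [191, 93, 123]

at x=0,y=2 over L1,L2:
L1 α=3/4: [453/4, 603/4, 90]
L2 α=1/3: [243/2, 1033/6, 129]
rounded: [122, 172, 129]

(2,0) stack=L1,L2; from [0,0,0]:
+L1 (α=2/3) → [146/3, 58/3, 108]
+L2 (α=1/2) → [427/3, 80/3, 345/2]
= [142, 27, 172]

query (1,2) [L1,L2,L3] — begin 0,0,0
after L1 α=0: [0, 0, 0]
after L2 α=1/2: [39/2, 15, 76]
after L3 α=3/4: [225/8, 159/2, 817/4]
= [28, 80, 204]

query (0,1) [L1,L2,L3] — begin 0,0,0
after L1 α=1/2: [99/2, 101, 163/2]
after L2 α=1/4: [305/8, 185/2, 621/8]
after L3 α=3/4: [1553/32, 809/8, 2565/32]
→ [49, 101, 80]


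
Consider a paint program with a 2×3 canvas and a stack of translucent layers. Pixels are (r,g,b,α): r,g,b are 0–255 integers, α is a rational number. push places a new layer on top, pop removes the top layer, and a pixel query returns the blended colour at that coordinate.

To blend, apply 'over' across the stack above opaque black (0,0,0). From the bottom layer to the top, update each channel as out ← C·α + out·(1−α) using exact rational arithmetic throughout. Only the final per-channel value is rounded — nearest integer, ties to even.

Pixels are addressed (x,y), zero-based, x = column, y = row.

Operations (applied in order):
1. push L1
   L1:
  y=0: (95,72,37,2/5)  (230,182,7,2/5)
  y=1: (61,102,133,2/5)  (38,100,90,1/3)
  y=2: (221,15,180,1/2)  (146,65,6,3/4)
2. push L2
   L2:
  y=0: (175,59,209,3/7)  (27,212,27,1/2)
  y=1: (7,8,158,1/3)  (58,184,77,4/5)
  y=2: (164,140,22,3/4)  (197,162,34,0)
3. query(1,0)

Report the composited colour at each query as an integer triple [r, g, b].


query (1,0) [L1,L2] — begin 0,0,0
L1 α=2/5: [92, 364/5, 14/5]
L2 α=1/2: [119/2, 712/5, 149/10]
= [60, 142, 15]


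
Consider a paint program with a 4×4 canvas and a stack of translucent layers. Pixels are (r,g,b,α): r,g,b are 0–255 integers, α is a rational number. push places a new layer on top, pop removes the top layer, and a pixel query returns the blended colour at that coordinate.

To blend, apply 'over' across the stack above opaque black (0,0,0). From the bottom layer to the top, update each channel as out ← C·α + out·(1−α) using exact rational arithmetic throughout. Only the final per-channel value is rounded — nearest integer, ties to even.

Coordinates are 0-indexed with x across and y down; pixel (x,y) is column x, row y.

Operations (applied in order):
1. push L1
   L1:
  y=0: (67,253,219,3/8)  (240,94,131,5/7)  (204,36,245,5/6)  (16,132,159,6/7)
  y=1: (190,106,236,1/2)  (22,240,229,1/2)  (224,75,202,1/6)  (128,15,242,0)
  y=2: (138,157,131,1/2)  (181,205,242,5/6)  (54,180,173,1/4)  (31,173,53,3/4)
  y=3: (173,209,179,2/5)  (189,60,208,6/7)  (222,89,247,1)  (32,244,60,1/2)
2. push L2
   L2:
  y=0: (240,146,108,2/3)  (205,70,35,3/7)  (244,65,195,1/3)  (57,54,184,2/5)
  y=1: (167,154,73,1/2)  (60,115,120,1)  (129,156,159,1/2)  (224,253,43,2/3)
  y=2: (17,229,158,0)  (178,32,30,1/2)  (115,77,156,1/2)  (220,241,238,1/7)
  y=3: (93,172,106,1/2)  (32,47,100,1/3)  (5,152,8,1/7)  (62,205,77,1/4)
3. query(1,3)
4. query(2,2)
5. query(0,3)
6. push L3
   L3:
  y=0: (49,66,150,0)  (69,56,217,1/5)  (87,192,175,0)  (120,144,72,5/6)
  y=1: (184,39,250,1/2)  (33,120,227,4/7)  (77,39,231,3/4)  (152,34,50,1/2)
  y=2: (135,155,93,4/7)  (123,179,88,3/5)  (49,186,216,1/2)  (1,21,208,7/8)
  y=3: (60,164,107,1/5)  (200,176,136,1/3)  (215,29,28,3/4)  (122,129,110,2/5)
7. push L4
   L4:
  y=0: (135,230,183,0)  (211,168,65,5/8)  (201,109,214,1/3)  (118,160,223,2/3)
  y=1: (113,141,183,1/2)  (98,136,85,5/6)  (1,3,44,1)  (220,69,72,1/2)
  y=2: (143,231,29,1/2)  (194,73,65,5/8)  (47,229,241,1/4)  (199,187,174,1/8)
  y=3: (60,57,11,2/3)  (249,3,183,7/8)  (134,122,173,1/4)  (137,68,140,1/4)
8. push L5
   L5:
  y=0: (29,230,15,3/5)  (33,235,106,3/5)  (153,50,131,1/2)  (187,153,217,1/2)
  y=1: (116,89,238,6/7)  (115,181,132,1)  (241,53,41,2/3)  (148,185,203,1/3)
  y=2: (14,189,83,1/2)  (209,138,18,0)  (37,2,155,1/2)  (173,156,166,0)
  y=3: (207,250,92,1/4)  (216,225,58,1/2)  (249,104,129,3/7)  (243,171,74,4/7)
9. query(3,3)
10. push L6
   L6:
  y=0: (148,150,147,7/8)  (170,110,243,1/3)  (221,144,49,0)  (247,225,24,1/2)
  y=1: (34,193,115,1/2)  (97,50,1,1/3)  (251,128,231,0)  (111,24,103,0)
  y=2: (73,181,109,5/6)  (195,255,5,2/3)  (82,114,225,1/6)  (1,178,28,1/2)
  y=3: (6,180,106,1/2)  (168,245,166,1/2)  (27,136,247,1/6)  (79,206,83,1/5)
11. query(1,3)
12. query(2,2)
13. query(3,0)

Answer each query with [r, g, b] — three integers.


at x=1,y=3 over L1,L2:
+L1 (α=6/7) → [162, 360/7, 1248/7]
+L2 (α=1/3) → [356/3, 1049/21, 3196/21]
= [119, 50, 152]

at x=2,y=2 over L1,L2:
+L1 (α=1/4) → [27/2, 45, 173/4]
+L2 (α=1/2) → [257/4, 61, 797/8]
= [64, 61, 100]

(0,3) stack=L1,L2; from [0,0,0]:
+L1 (α=2/5) → [346/5, 418/5, 358/5]
+L2 (α=1/2) → [811/10, 639/5, 444/5]
→ [81, 128, 89]

at x=3,y=3 over L1,L2,L3,L4,L5:
+L1 (α=1/2) → [16, 122, 30]
+L2 (α=1/4) → [55/2, 571/4, 167/4]
+L3 (α=2/5) → [653/10, 549/4, 1381/20]
+L4 (α=1/4) → [3329/40, 1919/16, 6943/80]
+L5 (α=4/7) → [6981/40, 16701/112, 44509/560]
rounded: [175, 149, 79]

at x=1,y=3 over L1,L2,L3,L4,L5,L6:
after L1 α=6/7: [162, 360/7, 1248/7]
after L2 α=1/3: [356/3, 1049/21, 3196/21]
after L3 α=1/3: [1312/9, 5794/63, 9248/63]
after L4 α=7/8: [16999/72, 7117/504, 89951/504]
after L5 α=1/2: [32551/144, 120517/1008, 119183/1008]
after L6 α=1/2: [56743/288, 367477/2016, 286511/2016]
= [197, 182, 142]

query (2,2) [L1,L2,L3,L4,L5,L6] — begin 0,0,0
L1 α=1/4: [27/2, 45, 173/4]
L2 α=1/2: [257/4, 61, 797/8]
L3 α=1/2: [453/8, 247/2, 2525/16]
L4 α=1/4: [1735/32, 1199/8, 11431/64]
L5 α=1/2: [2919/64, 1215/16, 21351/128]
L6 α=1/6: [19843/384, 2633/32, 45185/256]
→ [52, 82, 177]

query (3,0) [L1,L2,L3,L4,L5,L6] — begin 0,0,0
+L1 (α=6/7) → [96/7, 792/7, 954/7]
+L2 (α=2/5) → [1086/35, 3132/35, 5438/35]
+L3 (α=5/6) → [3681/35, 4722/35, 9019/105]
+L4 (α=2/3) → [11941/105, 15922/105, 55849/315]
+L5 (α=1/2) → [15788/105, 31987/210, 62102/315]
+L6 (α=1/2) → [41723/210, 79237/420, 34831/315]
rounded: [199, 189, 111]


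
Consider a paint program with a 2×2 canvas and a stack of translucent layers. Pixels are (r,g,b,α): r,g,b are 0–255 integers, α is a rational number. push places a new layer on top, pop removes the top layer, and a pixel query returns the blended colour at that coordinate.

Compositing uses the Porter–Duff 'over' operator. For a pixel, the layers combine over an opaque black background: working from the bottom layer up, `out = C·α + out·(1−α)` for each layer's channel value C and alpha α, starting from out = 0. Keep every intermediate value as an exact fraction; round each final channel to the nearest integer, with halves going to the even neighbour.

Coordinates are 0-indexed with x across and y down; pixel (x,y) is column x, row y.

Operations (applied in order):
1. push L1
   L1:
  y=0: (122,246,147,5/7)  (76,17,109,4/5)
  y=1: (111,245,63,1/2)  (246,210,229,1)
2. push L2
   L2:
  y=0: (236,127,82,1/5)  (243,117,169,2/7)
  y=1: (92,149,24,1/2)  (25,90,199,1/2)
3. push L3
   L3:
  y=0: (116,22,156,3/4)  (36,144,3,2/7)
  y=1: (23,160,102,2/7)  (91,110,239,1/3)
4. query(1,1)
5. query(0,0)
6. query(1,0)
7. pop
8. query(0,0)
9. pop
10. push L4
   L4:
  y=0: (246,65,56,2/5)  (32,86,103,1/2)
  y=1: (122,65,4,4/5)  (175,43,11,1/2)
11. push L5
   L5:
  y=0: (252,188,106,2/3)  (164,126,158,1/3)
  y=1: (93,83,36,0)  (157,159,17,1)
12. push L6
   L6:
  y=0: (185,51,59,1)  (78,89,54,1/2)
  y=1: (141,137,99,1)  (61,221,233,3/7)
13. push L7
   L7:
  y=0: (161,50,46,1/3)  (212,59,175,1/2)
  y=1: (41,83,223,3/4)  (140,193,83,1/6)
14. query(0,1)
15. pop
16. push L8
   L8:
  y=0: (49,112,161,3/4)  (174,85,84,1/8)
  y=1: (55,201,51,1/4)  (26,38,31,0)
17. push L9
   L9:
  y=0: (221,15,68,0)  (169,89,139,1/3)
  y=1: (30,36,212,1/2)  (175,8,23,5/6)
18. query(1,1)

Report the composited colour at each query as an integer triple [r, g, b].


query (1,1) [L1,L2,L3] — begin 0,0,0
after L1 α=1: [246, 210, 229]
after L2 α=1/2: [271/2, 150, 214]
after L3 α=1/3: [362/3, 410/3, 667/3]
= [121, 137, 222]

at x=0,y=0 over L1,L2,L3:
+L1 (α=5/7) → [610/7, 1230/7, 105]
+L2 (α=1/5) → [4092/35, 5809/35, 502/5]
+L3 (α=3/4) → [4068/35, 8119/140, 1421/10]
rounded: [116, 58, 142]

query (1,0) [L1,L2,L3] — begin 0,0,0
+L1 (α=4/5) → [304/5, 68/5, 436/5]
+L2 (α=2/7) → [790/7, 302/7, 774/7]
+L3 (α=2/7) → [4454/49, 3526/49, 3912/49]
→ [91, 72, 80]

query (0,0) [L1,L2] — begin 0,0,0
L1 α=5/7: [610/7, 1230/7, 105]
L2 α=1/5: [4092/35, 5809/35, 502/5]
→ [117, 166, 100]

(0,1) stack=L1,L4,L5,L6,L7; from [0,0,0]:
+L1 (α=1/2) → [111/2, 245/2, 63/2]
+L4 (α=4/5) → [1087/10, 153/2, 19/2]
+L5 (α=0) → [1087/10, 153/2, 19/2]
+L6 (α=1) → [141, 137, 99]
+L7 (α=3/4) → [66, 193/2, 192]
→ [66, 96, 192]

(1,1) stack=L1,L4,L5,L6,L8,L9; from [0,0,0]:
after L1 α=1: [246, 210, 229]
after L4 α=1/2: [421/2, 253/2, 120]
after L5 α=1: [157, 159, 17]
after L6 α=3/7: [811/7, 1299/7, 767/7]
after L8 α=0: [811/7, 1299/7, 767/7]
after L9 α=5/6: [1156/7, 1579/42, 262/7]
= [165, 38, 37]


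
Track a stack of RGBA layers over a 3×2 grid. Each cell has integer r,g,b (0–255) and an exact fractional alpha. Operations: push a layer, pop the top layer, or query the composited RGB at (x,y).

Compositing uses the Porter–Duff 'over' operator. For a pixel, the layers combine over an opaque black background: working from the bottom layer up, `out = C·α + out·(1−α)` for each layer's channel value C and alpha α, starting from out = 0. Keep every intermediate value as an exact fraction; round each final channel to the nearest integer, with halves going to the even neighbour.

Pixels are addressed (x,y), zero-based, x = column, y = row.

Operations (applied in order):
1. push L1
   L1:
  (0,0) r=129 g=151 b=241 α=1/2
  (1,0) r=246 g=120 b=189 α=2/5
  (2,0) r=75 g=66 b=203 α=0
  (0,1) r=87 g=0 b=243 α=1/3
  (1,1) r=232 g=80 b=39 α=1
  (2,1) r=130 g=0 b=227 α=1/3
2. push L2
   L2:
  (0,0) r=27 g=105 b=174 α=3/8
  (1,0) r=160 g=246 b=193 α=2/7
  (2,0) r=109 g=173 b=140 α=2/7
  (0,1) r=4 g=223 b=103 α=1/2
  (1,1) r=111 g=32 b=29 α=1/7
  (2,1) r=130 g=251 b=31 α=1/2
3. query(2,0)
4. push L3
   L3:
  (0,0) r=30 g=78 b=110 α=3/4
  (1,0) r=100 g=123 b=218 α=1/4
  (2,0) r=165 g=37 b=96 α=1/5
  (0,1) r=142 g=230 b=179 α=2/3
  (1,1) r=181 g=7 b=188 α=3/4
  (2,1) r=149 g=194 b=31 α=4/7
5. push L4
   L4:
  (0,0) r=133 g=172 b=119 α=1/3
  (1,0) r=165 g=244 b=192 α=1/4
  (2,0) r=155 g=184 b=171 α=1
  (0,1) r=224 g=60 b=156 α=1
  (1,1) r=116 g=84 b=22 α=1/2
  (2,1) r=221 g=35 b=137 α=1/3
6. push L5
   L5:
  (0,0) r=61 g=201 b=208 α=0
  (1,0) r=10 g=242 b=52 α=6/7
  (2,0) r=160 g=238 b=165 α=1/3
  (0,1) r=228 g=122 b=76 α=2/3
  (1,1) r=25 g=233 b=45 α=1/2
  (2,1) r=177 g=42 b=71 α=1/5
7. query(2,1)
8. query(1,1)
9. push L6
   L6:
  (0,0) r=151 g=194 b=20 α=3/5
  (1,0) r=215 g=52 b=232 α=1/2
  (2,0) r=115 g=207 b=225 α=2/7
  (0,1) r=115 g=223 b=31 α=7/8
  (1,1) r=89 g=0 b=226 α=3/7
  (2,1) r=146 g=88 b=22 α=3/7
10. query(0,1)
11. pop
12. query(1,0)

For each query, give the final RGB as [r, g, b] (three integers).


query (2,0) [L1,L2] — begin 0,0,0
after L1 α=0: [0, 0, 0]
after L2 α=2/7: [218/7, 346/7, 40]
rounded: [31, 49, 40]

(2,1) stack=L1,L2,L3,L4,L5; from [0,0,0]:
L1 α=1/3: [130/3, 0, 227/3]
L2 α=1/2: [260/3, 251/2, 160/3]
L3 α=4/7: [856/7, 2305/14, 284/7]
L4 α=1/3: [3259/21, 850/7, 509/7]
L5 α=1/5: [16753/105, 3694/35, 2533/35]
→ [160, 106, 72]

at x=1,y=1 over L1,L2,L3,L4,L5:
after L1 α=1: [232, 80, 39]
after L2 α=1/7: [1503/7, 512/7, 263/7]
after L3 α=3/4: [1326/7, 659/28, 4211/28]
after L4 α=1/2: [1069/7, 3011/56, 4827/56]
after L5 α=1/2: [622/7, 16059/112, 7347/112]
= [89, 143, 66]

query (0,1) [L1,L2,L3,L4,L5,L6] — begin 0,0,0
+L1 (α=1/3) → [29, 0, 81]
+L2 (α=1/2) → [33/2, 223/2, 92]
+L3 (α=2/3) → [601/6, 381/2, 150]
+L4 (α=1) → [224, 60, 156]
+L5 (α=2/3) → [680/3, 304/3, 308/3]
+L6 (α=7/8) → [3095/24, 4987/24, 959/24]
= [129, 208, 40]

(1,0) stack=L1,L2,L3,L4,L5; from [0,0,0]:
L1 α=2/5: [492/5, 48, 378/5]
L2 α=2/7: [116, 732/7, 764/7]
L3 α=1/4: [112, 3057/28, 1909/14]
L4 α=1/4: [501/4, 16003/112, 8415/56]
L5 α=6/7: [741/28, 178627/784, 25887/392]
→ [26, 228, 66]


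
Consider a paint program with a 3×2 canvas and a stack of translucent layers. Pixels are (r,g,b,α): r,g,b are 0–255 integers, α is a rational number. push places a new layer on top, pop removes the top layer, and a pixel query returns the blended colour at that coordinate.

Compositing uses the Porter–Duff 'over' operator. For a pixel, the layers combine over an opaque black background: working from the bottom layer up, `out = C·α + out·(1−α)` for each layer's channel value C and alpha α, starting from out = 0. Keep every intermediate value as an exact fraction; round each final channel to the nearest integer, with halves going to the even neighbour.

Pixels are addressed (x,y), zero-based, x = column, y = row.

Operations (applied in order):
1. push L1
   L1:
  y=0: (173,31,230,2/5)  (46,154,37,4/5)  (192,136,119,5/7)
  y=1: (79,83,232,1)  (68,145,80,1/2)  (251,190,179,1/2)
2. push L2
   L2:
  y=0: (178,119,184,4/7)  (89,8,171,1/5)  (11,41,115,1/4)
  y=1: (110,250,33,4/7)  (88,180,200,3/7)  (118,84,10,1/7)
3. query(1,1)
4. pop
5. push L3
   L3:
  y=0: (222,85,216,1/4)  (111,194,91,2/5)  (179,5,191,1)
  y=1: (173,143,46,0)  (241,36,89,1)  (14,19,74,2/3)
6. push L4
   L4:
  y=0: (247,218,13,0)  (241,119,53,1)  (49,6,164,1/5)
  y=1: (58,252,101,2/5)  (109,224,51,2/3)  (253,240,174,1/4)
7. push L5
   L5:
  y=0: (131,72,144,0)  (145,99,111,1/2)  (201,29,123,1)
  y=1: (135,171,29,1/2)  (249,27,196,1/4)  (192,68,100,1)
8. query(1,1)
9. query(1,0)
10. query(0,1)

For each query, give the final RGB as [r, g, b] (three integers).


query (1,1) [L1,L2] — begin 0,0,0
after L1 α=1/2: [34, 145/2, 40]
after L2 α=3/7: [400/7, 830/7, 760/7]
rounded: [57, 119, 109]

at x=1,y=1 over L1,L3,L4,L5:
L1 α=1/2: [34, 145/2, 40]
L3 α=1: [241, 36, 89]
L4 α=2/3: [153, 484/3, 191/3]
L5 α=1/4: [177, 511/4, 387/4]
→ [177, 128, 97]

query (1,0) [L1,L3,L4,L5] — begin 0,0,0
+L1 (α=4/5) → [184/5, 616/5, 148/5]
+L3 (α=2/5) → [1662/25, 3788/25, 1354/25]
+L4 (α=1) → [241, 119, 53]
+L5 (α=1/2) → [193, 109, 82]
rounded: [193, 109, 82]

query (0,1) [L1,L3,L4,L5] — begin 0,0,0
+L1 (α=1) → [79, 83, 232]
+L3 (α=0) → [79, 83, 232]
+L4 (α=2/5) → [353/5, 753/5, 898/5]
+L5 (α=1/2) → [514/5, 804/5, 1043/10]
→ [103, 161, 104]


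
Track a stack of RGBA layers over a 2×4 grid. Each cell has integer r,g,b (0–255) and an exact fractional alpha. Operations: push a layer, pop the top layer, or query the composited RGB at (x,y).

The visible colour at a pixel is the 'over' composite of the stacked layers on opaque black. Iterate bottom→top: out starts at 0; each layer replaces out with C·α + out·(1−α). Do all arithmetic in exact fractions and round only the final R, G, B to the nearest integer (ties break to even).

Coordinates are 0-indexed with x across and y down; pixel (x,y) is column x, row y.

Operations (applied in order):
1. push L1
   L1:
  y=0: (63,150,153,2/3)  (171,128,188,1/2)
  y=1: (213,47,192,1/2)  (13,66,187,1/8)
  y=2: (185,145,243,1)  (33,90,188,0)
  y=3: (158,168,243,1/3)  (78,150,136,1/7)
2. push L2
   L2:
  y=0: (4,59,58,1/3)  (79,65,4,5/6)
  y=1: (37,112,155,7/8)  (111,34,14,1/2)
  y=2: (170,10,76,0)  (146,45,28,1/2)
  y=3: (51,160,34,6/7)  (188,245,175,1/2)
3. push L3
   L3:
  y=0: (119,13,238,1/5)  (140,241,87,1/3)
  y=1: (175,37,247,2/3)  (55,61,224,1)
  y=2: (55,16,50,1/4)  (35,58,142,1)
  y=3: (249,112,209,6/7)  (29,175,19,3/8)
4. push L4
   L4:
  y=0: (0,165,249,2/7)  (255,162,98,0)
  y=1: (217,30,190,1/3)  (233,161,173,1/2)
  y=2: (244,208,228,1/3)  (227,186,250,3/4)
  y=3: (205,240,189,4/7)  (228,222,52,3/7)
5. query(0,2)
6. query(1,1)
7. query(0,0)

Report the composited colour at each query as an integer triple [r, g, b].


at x=0,y=2 over L1,L2,L3,L4:
L1 α=1: [185, 145, 243]
L2 α=0: [185, 145, 243]
L3 α=1/4: [305/2, 451/4, 779/4]
L4 α=1/3: [183, 289/2, 1235/6]
= [183, 144, 206]

query (1,1) [L1,L2,L3,L4] — begin 0,0,0
L1 α=1/8: [13/8, 33/4, 187/8]
L2 α=1/2: [901/16, 169/8, 299/16]
L3 α=1: [55, 61, 224]
L4 α=1/2: [144, 111, 397/2]
= [144, 111, 198]

query (0,0) [L1,L2,L3,L4] — begin 0,0,0
+L1 (α=2/3) → [42, 100, 102]
+L2 (α=1/3) → [88/3, 259/3, 262/3]
+L3 (α=1/5) → [709/15, 215/3, 1762/15]
+L4 (α=2/7) → [709/21, 295/3, 3256/21]
→ [34, 98, 155]


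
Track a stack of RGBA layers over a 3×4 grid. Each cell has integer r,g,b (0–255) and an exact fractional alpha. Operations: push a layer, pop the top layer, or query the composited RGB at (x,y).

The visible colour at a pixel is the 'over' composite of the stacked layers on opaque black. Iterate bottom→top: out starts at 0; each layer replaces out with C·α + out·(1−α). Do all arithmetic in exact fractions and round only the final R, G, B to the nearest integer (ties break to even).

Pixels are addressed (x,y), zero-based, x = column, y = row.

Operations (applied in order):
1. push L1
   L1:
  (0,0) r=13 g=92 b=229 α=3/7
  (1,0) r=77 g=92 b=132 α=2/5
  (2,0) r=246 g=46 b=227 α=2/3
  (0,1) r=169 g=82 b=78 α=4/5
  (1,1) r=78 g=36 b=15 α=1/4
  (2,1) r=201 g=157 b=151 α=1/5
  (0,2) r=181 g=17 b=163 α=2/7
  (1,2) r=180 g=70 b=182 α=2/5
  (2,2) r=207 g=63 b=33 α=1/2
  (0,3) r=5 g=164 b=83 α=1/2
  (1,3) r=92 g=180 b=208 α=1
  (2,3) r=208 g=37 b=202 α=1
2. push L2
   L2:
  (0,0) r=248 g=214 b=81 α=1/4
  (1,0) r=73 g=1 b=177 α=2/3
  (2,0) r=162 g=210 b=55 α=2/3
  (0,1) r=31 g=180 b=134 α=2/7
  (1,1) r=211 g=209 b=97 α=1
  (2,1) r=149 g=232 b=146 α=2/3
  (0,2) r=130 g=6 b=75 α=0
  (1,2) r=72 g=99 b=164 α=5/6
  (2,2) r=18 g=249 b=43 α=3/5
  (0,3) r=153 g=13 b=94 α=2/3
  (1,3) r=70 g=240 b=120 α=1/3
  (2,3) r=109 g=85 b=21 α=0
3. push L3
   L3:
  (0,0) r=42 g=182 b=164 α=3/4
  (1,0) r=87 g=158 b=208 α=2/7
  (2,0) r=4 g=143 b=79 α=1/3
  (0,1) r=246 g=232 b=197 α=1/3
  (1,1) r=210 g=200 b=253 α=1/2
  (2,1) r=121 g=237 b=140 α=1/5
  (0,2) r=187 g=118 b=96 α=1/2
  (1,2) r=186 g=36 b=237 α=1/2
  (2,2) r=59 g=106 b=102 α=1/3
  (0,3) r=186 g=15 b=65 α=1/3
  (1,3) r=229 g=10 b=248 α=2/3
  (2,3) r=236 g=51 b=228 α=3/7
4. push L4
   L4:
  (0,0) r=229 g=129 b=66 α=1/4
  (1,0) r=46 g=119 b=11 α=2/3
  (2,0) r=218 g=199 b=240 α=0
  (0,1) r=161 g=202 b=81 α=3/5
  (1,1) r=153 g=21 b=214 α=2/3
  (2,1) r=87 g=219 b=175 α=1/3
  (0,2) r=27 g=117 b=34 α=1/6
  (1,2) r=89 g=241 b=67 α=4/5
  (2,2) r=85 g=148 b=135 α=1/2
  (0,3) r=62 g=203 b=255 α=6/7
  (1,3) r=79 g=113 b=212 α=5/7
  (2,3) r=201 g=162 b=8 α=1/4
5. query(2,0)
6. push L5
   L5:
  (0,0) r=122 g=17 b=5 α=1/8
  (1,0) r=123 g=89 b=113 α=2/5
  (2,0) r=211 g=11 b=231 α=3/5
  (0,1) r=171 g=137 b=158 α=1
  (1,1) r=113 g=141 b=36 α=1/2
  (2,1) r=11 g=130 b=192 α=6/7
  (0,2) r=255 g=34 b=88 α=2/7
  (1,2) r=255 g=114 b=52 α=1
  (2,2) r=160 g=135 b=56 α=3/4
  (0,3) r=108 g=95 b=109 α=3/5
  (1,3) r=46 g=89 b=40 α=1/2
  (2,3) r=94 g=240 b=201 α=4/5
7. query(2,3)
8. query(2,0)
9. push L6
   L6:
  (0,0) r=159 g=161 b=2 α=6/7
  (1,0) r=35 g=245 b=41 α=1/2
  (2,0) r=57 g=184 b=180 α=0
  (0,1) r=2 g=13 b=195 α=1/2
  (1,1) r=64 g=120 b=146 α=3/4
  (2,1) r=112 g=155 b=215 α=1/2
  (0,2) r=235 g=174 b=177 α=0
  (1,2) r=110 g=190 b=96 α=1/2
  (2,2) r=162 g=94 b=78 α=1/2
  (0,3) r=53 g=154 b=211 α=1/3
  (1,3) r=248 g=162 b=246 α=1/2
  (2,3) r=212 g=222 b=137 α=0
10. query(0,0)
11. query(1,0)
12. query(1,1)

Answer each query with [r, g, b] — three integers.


at x=2,y=0 over L1,L2,L3,L4:
after L1 α=2/3: [164, 92/3, 454/3]
after L2 α=2/3: [488/3, 1352/9, 784/9]
after L3 α=1/3: [988/9, 3991/27, 2279/27]
after L4 α=0: [988/9, 3991/27, 2279/27]
rounded: [110, 148, 84]

query (2,3) [L1,L2,L3,L4,L5] — begin 0,0,0
+L1 (α=1) → [208, 37, 202]
+L2 (α=0) → [208, 37, 202]
+L3 (α=3/7) → [220, 43, 1492/7]
+L4 (α=1/4) → [861/4, 291/4, 1133/7]
+L5 (α=4/5) → [473/4, 4131/20, 6761/35]
→ [118, 207, 193]

query (2,0) [L1,L2,L3,L4,L5] — begin 0,0,0
+L1 (α=2/3) → [164, 92/3, 454/3]
+L2 (α=2/3) → [488/3, 1352/9, 784/9]
+L3 (α=1/3) → [988/9, 3991/27, 2279/27]
+L4 (α=0) → [988/9, 3991/27, 2279/27]
+L5 (α=3/5) → [7673/45, 8873/135, 23269/135]
rounded: [171, 66, 172]

query (0,0) [L1,L2,L3,L4,L5,L6] — begin 0,0,0
L1 α=3/7: [39/7, 276/7, 687/7]
L2 α=1/4: [1853/28, 1163/14, 657/7]
L3 α=3/4: [5381/112, 8807/56, 4101/28]
L4 α=1/4: [41791/448, 33645/224, 14151/112]
L5 α=1/8: [49599/512, 34189/256, 14231/128]
L6 α=6/7: [538047/3584, 281485/1792, 15767/896]
→ [150, 157, 18]

query (1,0) [L1,L2,L3,L4,L5,L6] — begin 0,0,0
+L1 (α=2/5) → [154/5, 184/5, 264/5]
+L2 (α=2/3) → [884/15, 194/15, 678/5]
+L3 (α=2/7) → [1406/21, 1142/21, 1094/7]
+L4 (α=2/3) → [3338/63, 6140/63, 416/7]
+L5 (α=2/5) → [8504/105, 9878/105, 566/7]
+L6 (α=1/2) → [12179/210, 35603/210, 853/14]
= [58, 170, 61]

query (1,1) [L1,L2,L3,L4,L5,L6] — begin 0,0,0
after L1 α=1/4: [39/2, 9, 15/4]
after L2 α=1: [211, 209, 97]
after L3 α=1/2: [421/2, 409/2, 175]
after L4 α=2/3: [1033/6, 493/6, 201]
after L5 α=1/2: [1711/12, 1339/12, 237/2]
after L6 α=3/4: [4015/48, 5659/48, 1113/8]
→ [84, 118, 139]


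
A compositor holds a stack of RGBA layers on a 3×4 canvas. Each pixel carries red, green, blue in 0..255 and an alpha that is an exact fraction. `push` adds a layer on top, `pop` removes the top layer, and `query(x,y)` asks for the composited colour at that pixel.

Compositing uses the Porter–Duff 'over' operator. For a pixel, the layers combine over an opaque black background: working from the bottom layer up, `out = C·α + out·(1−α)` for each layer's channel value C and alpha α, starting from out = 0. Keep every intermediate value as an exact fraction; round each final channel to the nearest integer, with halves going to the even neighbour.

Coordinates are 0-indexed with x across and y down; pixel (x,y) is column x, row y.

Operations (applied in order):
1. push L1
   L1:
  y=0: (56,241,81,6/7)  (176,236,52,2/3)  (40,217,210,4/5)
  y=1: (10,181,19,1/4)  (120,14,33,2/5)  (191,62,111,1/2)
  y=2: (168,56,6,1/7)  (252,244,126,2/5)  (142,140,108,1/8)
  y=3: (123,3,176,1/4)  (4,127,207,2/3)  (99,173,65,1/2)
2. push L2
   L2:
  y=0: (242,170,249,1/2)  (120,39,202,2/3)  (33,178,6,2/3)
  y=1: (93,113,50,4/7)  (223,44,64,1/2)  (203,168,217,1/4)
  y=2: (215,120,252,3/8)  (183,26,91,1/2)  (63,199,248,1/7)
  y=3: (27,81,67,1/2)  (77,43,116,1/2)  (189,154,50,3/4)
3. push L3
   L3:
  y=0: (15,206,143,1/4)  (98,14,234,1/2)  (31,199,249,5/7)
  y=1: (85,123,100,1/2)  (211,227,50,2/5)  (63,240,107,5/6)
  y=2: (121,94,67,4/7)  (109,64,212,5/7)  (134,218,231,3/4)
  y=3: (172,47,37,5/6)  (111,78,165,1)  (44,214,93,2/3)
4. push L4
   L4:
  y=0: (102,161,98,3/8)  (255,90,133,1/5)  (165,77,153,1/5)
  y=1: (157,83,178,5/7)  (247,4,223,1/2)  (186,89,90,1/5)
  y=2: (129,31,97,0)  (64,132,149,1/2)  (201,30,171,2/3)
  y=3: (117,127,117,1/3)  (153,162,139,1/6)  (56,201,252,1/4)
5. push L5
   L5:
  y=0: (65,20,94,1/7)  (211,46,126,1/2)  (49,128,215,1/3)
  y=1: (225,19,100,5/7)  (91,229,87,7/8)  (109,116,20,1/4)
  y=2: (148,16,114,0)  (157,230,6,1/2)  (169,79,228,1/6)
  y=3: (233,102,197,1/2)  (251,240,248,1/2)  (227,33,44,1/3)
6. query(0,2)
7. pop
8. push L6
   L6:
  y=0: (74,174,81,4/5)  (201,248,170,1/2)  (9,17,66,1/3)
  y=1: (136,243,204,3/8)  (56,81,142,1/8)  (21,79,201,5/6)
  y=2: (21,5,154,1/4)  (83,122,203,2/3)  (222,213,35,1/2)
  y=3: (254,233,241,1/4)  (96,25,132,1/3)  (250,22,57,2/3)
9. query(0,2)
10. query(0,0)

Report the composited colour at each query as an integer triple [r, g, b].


at x=0,y=2 over L1,L2,L3,L4,L5:
after L1 α=1/7: [24, 8, 6/7]
after L2 α=3/8: [765/8, 50, 2661/28]
after L3 α=4/7: [881/8, 526/7, 15487/196]
after L4 α=0: [881/8, 526/7, 15487/196]
after L5 α=0: [881/8, 526/7, 15487/196]
rounded: [110, 75, 79]

at x=0,y=2 over L1,L2,L3,L4,L6:
L1 α=1/7: [24, 8, 6/7]
L2 α=3/8: [765/8, 50, 2661/28]
L3 α=4/7: [881/8, 526/7, 15487/196]
L4 α=0: [881/8, 526/7, 15487/196]
L6 α=1/4: [2811/32, 1613/28, 76645/784]
→ [88, 58, 98]

query (0,0) [L1,L2,L3,L4,L6] — begin 0,0,0
after L1 α=6/7: [48, 1446/7, 486/7]
after L2 α=1/2: [145, 1318/7, 2229/14]
after L3 α=1/4: [225/2, 1349/7, 8689/56]
after L4 α=3/8: [1737/16, 5063/28, 59909/448]
after L6 α=4/5: [6473/80, 24551/140, 205061/2240]
rounded: [81, 175, 92]
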